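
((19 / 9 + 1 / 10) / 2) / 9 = 199 / 1620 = 0.12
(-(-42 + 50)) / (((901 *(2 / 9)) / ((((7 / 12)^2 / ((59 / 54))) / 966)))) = -63 / 4890628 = -0.00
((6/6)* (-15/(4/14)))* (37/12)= -1295/8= -161.88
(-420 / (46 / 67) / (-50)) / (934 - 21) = 1407 / 104995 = 0.01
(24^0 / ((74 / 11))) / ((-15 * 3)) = -0.00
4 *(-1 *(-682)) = 2728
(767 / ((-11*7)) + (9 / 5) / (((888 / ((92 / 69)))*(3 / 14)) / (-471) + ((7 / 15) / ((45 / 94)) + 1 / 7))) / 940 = -0.01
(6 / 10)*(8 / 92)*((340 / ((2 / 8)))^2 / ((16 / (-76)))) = -10542720 / 23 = -458379.13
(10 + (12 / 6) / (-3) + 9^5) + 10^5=477175 / 3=159058.33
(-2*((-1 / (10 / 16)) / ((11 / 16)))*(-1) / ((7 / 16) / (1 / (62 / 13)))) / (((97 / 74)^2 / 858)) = -11371855872 / 10208765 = -1113.93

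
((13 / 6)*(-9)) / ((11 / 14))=-273 / 11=-24.82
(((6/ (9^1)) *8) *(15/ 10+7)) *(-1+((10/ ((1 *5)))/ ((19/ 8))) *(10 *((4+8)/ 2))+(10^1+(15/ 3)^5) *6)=854965.19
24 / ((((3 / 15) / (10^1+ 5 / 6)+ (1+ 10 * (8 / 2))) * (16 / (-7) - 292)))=-2730 / 1373093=-0.00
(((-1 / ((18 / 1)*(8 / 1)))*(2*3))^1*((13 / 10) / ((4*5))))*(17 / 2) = -221 / 9600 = -0.02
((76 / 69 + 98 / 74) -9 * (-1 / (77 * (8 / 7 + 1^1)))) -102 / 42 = 50863 / 982905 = 0.05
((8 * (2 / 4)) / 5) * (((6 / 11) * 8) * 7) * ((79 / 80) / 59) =6636 / 16225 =0.41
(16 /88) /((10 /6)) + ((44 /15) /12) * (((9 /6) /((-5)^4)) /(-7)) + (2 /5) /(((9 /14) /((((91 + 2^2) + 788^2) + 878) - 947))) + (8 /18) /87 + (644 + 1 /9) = 145838487194669 /376818750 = 387025.56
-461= -461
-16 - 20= -36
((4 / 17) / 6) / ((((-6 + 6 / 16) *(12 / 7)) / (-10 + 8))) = 56 / 6885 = 0.01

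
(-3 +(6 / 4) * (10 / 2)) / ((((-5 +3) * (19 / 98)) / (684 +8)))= -152586 / 19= -8030.84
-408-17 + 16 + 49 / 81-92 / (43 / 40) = -1720520 / 3483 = -493.98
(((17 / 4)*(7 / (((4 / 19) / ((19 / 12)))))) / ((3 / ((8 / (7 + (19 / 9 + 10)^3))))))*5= 915705 / 547424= 1.67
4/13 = 0.31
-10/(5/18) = -36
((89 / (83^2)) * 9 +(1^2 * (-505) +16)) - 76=-3891484 / 6889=-564.88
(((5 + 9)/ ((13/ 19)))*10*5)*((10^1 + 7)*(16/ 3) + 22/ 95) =3626840/ 39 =92995.90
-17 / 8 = -2.12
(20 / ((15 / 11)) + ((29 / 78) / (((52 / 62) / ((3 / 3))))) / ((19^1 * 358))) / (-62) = -202319587 / 855256272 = -0.24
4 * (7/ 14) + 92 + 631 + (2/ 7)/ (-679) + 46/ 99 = 341365015/ 470547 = 725.46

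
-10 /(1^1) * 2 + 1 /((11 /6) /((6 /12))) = -217 /11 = -19.73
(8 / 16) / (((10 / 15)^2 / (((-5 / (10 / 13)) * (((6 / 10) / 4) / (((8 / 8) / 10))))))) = -351 / 32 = -10.97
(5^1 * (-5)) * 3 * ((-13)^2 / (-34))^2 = -1853.01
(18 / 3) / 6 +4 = 5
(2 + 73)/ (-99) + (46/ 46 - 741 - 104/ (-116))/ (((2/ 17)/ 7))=-42086384/ 957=-43977.41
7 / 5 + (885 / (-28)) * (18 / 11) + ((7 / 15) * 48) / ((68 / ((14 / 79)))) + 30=-20.26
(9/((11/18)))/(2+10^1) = 27/22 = 1.23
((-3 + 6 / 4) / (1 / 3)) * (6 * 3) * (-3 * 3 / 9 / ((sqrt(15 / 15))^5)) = 81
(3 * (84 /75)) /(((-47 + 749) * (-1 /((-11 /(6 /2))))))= 0.02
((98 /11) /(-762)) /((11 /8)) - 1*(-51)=2350759 /46101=50.99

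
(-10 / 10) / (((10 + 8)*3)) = -0.02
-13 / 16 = -0.81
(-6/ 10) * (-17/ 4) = 51/ 20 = 2.55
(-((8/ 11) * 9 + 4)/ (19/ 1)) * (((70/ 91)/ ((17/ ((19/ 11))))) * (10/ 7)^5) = -116000000/ 449435987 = -0.26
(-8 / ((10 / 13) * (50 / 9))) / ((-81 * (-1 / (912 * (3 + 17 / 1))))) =-31616 / 75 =-421.55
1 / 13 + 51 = 664 / 13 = 51.08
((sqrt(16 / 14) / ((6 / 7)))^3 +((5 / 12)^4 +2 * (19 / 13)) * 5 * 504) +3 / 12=7444.30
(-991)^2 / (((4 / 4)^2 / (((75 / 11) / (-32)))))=-73656075 / 352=-209250.21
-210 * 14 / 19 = -2940 / 19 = -154.74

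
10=10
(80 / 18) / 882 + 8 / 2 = 15896 / 3969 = 4.01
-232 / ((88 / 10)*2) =-145 / 11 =-13.18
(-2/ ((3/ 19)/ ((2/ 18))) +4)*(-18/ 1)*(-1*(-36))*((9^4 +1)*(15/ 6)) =-27560400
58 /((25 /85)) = 986 /5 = 197.20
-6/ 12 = -1/ 2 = -0.50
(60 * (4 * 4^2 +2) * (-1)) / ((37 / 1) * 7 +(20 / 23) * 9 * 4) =-8280 / 607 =-13.64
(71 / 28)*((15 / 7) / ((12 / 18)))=3195 / 392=8.15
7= 7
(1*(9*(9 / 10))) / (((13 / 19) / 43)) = 66177 / 130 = 509.05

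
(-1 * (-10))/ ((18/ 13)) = 65/ 9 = 7.22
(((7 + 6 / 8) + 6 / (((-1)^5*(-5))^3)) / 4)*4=3899 / 500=7.80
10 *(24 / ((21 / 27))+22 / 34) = 37490 / 119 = 315.04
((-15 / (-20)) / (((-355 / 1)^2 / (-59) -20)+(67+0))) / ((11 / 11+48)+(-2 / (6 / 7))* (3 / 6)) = -177 / 23582216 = -0.00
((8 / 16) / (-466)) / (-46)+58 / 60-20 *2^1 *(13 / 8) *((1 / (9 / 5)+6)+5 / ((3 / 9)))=-2701214623 / 1929240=-1400.14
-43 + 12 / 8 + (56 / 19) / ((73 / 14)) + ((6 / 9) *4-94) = -1100735 / 8322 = -132.27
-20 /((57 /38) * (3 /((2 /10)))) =-8 /9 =-0.89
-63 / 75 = -21 / 25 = -0.84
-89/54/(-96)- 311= -1612135/5184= -310.98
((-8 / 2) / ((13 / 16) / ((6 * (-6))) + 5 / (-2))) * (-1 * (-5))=11520 / 1453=7.93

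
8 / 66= 4 / 33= 0.12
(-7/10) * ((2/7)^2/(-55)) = 2/1925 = 0.00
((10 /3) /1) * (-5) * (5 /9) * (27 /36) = -125 /18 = -6.94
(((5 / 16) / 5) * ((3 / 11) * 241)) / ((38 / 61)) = 44103 / 6688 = 6.59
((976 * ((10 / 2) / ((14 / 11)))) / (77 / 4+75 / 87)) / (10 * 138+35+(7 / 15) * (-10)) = 9340320 / 69096461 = 0.14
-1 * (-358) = 358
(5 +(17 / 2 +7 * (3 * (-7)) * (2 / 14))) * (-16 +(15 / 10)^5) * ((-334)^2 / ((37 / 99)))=11140679385 / 592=18818715.18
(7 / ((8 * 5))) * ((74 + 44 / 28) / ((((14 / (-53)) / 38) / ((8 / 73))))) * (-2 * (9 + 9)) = 19177308 / 2555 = 7505.80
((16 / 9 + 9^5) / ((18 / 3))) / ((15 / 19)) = 10097683 / 810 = 12466.28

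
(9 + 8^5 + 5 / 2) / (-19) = -65559 / 38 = -1725.24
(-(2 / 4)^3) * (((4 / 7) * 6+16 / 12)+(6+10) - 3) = -373 / 168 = -2.22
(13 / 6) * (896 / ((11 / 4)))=23296 / 33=705.94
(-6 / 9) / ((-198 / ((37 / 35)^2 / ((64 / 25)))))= 1369 / 931392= 0.00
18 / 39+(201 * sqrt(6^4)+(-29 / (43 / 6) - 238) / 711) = 2875989098 / 397449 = 7236.12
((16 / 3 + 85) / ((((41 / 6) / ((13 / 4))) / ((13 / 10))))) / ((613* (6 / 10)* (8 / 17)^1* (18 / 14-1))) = 5450081 / 4825536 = 1.13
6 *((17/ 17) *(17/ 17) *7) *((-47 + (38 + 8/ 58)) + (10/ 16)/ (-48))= -691831/ 1856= -372.75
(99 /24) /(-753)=-11 /2008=-0.01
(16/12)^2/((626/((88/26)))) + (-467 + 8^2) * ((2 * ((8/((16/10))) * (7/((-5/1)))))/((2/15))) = 1549617967/36621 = 42315.01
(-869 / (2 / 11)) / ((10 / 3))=-28677 / 20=-1433.85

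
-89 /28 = -3.18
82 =82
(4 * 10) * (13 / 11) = 47.27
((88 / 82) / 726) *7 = 0.01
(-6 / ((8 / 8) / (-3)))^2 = 324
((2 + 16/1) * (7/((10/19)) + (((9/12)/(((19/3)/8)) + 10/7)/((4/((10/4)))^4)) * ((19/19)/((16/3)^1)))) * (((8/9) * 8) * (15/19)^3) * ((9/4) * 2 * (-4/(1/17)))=-257638.07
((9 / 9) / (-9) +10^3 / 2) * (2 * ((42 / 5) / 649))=11452 / 885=12.94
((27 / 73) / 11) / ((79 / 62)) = 0.03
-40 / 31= -1.29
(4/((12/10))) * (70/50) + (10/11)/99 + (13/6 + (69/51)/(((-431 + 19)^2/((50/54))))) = 64507287791/9427412016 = 6.84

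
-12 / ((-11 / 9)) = 108 / 11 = 9.82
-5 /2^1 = -5 /2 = -2.50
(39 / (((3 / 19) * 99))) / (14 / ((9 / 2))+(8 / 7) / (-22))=1729 / 2120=0.82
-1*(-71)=71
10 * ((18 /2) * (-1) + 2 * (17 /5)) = -22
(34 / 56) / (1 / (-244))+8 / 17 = -17573 / 119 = -147.67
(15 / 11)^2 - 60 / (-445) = 21477 / 10769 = 1.99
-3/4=-0.75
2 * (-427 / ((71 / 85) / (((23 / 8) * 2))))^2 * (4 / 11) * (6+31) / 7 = 3683434551475 / 110902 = 33213418.62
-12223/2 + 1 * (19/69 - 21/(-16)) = -6745343/1104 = -6109.91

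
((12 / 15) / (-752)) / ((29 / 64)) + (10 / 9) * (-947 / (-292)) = 3.60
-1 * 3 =-3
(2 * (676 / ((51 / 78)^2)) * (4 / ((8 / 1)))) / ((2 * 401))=228488 / 115889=1.97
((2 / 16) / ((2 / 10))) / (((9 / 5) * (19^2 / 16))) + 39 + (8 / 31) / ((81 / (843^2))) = 231968959 / 100719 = 2303.13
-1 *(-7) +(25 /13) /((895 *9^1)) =146606 /20943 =7.00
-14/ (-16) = 7/ 8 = 0.88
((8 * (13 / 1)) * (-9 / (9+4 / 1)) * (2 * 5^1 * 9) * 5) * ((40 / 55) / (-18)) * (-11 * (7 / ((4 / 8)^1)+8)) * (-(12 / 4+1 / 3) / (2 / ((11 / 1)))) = 5808000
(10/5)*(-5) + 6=-4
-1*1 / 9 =-1 / 9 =-0.11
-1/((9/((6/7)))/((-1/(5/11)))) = 22/105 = 0.21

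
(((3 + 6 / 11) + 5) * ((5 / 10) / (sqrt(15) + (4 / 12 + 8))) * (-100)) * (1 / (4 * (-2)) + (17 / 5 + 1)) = -602775 / 2156 + 72333 * sqrt(15) / 2156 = -149.64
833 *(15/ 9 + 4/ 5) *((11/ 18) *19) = 6441589/ 270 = 23857.74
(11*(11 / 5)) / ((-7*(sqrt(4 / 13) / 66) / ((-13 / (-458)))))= -51909*sqrt(13) / 16030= -11.68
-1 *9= -9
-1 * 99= -99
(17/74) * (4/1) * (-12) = -408/37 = -11.03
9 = 9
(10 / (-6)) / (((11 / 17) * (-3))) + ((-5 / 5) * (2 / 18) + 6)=668 / 99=6.75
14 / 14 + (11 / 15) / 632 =9491 / 9480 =1.00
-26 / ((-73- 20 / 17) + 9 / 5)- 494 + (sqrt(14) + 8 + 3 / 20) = -1866712 / 3845 + sqrt(14) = -481.75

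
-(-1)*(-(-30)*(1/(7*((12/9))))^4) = 1215/307328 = 0.00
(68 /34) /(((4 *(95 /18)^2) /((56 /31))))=9072 /279775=0.03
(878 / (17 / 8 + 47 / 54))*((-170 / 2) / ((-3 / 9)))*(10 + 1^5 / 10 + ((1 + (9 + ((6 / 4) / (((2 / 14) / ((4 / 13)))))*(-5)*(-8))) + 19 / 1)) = 12581941.88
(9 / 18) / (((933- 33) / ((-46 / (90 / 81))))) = -23 / 1000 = -0.02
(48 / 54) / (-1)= -8 / 9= -0.89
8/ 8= 1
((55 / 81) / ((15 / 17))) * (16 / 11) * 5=1360 / 243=5.60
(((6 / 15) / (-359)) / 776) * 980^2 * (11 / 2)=-264110 / 34823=-7.58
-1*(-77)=77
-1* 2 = -2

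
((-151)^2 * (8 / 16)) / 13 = 22801 / 26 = 876.96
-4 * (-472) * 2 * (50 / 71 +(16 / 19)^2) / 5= 136789376 / 128155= 1067.37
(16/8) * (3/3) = 2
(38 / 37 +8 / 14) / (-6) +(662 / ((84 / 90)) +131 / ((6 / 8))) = 686624 / 777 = 883.69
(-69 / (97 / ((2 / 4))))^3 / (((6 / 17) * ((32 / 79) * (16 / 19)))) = -2794188051 / 7476617216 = -0.37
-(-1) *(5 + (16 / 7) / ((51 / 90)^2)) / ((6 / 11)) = 269665 / 12138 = 22.22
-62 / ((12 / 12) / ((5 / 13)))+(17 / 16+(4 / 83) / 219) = -86139971 / 3780816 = -22.78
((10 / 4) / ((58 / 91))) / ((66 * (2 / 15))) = 2275 / 5104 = 0.45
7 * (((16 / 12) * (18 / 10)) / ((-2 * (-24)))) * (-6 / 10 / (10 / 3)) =-63 / 1000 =-0.06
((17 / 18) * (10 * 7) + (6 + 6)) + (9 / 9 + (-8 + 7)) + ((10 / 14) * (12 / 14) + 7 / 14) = 69875 / 882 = 79.22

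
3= 3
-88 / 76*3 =-66 / 19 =-3.47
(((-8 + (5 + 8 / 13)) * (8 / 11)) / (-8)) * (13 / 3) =31 / 33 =0.94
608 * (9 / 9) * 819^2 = 407822688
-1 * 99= -99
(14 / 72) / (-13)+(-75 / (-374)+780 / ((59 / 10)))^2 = 499349293431751 / 28484138826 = 17530.78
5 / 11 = 0.45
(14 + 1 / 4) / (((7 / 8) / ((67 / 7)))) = 7638 / 49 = 155.88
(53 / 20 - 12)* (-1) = 187 / 20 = 9.35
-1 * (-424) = 424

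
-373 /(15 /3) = -373 /5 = -74.60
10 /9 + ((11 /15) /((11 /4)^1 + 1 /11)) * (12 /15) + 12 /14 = 428156 /196875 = 2.17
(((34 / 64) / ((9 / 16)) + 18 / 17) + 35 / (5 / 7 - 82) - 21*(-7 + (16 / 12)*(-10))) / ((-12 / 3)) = -74620505 / 696456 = -107.14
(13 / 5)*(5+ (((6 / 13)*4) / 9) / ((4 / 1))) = 197 / 15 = 13.13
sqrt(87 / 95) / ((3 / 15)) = sqrt(8265) / 19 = 4.78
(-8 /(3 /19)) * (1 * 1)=-152 /3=-50.67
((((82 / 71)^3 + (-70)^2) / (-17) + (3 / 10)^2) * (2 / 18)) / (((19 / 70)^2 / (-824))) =2360337440284264 / 6589499421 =358196.77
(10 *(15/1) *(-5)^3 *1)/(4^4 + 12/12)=-18750/257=-72.96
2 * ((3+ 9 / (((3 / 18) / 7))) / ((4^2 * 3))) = 127 / 8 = 15.88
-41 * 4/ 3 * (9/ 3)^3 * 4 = -5904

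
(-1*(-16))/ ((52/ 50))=15.38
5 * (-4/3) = -20/3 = -6.67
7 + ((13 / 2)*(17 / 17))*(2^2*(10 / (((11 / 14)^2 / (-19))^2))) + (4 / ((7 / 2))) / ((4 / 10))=25241090549 / 102487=246285.78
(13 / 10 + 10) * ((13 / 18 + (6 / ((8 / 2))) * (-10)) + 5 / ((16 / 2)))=-111079 / 720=-154.28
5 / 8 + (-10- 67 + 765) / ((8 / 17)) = 11701 / 8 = 1462.62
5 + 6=11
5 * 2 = 10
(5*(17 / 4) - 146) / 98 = -499 / 392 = -1.27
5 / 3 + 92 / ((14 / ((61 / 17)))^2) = 327554 / 42483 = 7.71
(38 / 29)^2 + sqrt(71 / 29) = sqrt(2059) / 29 + 1444 / 841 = 3.28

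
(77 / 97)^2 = 5929 / 9409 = 0.63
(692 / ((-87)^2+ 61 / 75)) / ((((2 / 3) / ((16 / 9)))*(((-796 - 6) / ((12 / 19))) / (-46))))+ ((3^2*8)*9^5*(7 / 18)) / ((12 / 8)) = 595982823218904 / 540697573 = 1102248.01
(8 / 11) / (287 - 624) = -8 / 3707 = -0.00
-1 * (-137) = 137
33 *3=99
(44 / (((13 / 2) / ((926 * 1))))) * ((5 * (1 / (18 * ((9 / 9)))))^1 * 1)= 203720 / 117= 1741.20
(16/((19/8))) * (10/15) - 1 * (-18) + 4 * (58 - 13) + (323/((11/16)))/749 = 95389114/469623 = 203.12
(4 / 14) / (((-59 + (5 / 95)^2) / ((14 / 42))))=-361 / 223629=-0.00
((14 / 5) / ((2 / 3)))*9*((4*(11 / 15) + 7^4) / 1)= 2271717 / 25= 90868.68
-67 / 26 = -2.58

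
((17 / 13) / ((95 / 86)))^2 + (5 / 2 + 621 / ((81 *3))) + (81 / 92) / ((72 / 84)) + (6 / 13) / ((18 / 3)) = 19097488889 / 2525772600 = 7.56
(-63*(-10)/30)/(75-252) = -7/59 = -0.12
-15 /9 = -5 /3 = -1.67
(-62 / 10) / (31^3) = -1 / 4805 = -0.00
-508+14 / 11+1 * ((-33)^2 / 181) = -996915 / 1991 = -500.71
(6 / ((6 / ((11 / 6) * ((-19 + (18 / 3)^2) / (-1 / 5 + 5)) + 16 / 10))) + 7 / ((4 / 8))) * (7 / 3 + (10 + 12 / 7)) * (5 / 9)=172.42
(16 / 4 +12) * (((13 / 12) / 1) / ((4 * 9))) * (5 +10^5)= 433355 / 9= 48150.56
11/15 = 0.73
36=36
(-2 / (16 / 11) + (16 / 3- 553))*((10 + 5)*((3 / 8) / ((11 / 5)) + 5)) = -29977675 / 704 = -42581.92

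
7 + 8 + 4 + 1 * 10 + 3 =32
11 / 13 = 0.85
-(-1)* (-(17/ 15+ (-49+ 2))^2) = -473344/ 225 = -2103.75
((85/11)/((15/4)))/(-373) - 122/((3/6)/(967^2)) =-2808442562312/12309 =-228161716.01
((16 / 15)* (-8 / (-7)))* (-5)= -128 / 21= -6.10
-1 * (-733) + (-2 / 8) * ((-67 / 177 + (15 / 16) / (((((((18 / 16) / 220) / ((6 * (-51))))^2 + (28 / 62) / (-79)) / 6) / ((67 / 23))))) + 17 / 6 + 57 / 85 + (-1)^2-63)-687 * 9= -11099178346433415461 / 2352172605220920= -4718.69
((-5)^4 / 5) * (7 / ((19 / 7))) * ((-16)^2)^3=102760448000 / 19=5408444631.58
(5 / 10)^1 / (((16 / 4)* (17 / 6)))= 3 / 68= 0.04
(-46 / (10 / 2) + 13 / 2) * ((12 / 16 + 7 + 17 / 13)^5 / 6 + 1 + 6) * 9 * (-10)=2470824.66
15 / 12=5 / 4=1.25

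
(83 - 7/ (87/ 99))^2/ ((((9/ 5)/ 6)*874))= 23674880/ 1102551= 21.47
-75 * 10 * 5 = -3750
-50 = -50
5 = 5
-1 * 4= -4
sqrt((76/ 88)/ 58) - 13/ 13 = -1 + sqrt(6061)/ 638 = -0.88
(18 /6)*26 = 78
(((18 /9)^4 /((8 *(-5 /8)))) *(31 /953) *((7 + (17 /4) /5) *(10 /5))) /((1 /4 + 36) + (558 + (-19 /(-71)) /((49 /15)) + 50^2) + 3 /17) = -9211167392 /17441663979175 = -0.00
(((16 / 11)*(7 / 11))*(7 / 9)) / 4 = 196 / 1089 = 0.18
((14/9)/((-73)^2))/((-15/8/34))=-3808/719415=-0.01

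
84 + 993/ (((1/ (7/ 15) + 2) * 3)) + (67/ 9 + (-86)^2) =1975076/ 261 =7567.34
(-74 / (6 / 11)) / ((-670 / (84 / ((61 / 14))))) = 79772 / 20435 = 3.90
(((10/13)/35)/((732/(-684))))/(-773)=114/4290923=0.00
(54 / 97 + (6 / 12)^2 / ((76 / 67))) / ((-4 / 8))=-22915 / 14744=-1.55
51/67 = 0.76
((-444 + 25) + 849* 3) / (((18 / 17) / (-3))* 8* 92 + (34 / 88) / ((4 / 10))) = -8.22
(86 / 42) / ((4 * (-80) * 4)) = -43 / 26880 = -0.00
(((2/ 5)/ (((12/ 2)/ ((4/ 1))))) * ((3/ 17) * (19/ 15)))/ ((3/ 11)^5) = 12239876/ 309825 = 39.51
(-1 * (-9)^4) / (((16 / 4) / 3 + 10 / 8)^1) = -78732 / 31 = -2539.74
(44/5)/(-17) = -44/85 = -0.52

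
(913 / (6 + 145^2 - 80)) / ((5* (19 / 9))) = 8217 / 1990345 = 0.00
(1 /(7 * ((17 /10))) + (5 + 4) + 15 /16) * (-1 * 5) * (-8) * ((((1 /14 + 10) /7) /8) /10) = 2690421 /373184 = 7.21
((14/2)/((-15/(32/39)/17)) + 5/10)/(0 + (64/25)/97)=-3410035/14976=-227.70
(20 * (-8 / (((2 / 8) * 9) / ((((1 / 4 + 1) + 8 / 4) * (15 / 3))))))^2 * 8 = 865280000 / 81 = 10682469.14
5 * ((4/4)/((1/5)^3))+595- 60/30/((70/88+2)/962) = 531.74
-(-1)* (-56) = -56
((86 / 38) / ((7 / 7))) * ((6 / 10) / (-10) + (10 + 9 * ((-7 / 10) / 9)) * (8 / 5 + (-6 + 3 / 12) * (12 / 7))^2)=166984437 / 116375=1434.88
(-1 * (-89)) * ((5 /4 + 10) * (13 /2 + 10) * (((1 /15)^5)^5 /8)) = 979 /119709242282867431640625000000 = 0.00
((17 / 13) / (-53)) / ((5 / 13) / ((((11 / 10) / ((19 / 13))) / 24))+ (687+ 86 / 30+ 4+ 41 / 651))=-7912905 / 226480316507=-0.00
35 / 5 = 7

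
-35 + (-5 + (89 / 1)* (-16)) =-1464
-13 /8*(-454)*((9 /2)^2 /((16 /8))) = 239031 /32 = 7469.72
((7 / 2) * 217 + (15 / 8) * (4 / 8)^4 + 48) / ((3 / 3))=103375 / 128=807.62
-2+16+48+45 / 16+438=8045 / 16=502.81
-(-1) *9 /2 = 4.50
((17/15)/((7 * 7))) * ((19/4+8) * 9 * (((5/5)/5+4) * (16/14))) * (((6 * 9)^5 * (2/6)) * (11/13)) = 26274341003328/15925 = 1649880125.80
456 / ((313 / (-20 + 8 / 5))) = -41952 / 1565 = -26.81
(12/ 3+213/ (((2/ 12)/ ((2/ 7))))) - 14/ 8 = 10287/ 28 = 367.39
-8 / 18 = -4 / 9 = -0.44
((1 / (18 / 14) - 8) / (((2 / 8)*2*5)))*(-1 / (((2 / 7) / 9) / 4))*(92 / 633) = 33488 / 633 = 52.90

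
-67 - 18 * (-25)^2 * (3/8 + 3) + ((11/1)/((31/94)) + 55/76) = -44765969/1178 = -38001.67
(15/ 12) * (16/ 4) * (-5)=-25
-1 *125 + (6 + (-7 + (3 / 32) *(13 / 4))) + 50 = -9689 / 128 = -75.70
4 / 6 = 2 / 3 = 0.67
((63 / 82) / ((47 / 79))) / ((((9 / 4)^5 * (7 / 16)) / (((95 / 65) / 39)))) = 12296192 / 6410024829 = 0.00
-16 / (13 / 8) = -128 / 13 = -9.85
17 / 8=2.12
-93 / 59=-1.58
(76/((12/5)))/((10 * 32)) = 19/192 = 0.10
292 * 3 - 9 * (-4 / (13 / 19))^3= 5875356 / 2197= 2674.26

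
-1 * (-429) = 429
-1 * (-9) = 9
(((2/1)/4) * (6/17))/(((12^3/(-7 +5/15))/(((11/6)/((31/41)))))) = -2255/1365984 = -0.00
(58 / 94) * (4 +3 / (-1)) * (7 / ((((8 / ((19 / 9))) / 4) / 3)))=3857 / 282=13.68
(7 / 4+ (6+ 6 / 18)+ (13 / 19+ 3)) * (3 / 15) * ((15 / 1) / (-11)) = -2683 / 836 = -3.21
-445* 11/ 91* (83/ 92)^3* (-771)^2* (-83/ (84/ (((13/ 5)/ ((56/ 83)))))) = 764118395476462059/ 8546879488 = 89403202.25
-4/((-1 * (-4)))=-1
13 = 13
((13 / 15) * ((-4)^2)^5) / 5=13631488 / 75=181753.17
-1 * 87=-87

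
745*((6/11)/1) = 4470/11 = 406.36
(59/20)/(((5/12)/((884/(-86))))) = -72.78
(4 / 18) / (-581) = -2 / 5229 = -0.00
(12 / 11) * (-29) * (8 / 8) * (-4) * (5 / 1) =6960 / 11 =632.73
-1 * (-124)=124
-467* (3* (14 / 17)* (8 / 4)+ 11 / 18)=-793433 / 306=-2592.92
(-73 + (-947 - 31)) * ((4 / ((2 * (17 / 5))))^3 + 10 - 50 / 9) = -216001520 / 44217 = -4885.03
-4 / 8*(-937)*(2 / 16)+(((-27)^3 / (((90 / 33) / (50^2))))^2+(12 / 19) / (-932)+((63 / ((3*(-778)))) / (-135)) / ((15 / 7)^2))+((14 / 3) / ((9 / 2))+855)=90819603394649113304351563 / 278980686000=325540827563414.60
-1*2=-2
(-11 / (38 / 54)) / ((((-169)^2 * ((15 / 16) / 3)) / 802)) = -3811104 / 2713295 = -1.40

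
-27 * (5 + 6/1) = -297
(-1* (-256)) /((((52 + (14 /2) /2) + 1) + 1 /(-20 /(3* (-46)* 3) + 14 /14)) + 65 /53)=5888512 /1349765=4.36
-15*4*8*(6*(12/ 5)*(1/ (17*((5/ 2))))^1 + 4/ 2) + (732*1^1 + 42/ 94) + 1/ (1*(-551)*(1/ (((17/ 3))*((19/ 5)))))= -135629444/ 347565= -390.23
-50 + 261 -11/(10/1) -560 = -3501/10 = -350.10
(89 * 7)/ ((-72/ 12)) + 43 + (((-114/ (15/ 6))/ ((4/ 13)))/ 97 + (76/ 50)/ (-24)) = -1816553/ 29100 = -62.42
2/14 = 1/7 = 0.14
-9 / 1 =-9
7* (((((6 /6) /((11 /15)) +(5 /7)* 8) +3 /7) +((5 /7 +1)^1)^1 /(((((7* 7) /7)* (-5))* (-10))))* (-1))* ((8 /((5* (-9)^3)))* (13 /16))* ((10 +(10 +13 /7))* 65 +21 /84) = 594909692 /4465125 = 133.23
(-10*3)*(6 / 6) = -30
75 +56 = 131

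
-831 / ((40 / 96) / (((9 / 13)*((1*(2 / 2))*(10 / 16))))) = -22437 / 26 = -862.96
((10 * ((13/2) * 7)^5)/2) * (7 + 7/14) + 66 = 468024113049/64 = 7312876766.39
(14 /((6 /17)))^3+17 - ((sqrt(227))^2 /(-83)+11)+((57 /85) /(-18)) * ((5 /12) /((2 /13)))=38049412481 /609552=62421.93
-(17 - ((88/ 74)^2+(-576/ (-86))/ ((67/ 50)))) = -41758297/ 3944089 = -10.59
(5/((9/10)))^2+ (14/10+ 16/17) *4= 276976/6885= 40.23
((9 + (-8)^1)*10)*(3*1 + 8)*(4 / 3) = 440 / 3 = 146.67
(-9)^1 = -9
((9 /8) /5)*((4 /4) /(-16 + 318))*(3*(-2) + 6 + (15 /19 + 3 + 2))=99 /22952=0.00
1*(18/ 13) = 18/ 13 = 1.38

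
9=9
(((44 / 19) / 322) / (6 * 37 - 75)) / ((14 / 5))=55 / 3147711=0.00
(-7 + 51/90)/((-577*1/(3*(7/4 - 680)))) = -523609/23080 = -22.69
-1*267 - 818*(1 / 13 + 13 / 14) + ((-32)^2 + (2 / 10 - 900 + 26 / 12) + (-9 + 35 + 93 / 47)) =-119988983 / 128310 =-935.15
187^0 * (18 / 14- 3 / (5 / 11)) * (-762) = 141732 / 35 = 4049.49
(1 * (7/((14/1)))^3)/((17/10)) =0.07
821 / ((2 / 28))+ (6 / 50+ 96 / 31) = 8910343 / 775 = 11497.22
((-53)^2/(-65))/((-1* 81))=2809/5265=0.53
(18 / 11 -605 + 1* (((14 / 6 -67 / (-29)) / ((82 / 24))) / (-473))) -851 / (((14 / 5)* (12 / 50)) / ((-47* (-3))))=-2821275383545 / 15747116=-179161.40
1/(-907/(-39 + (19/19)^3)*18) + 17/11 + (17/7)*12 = 19290632/628551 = 30.69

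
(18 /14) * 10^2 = 900 /7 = 128.57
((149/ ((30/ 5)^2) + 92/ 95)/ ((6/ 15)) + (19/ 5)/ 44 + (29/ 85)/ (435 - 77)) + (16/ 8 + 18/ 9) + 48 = 64.86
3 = 3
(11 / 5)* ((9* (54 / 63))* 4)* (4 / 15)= 3168 / 175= 18.10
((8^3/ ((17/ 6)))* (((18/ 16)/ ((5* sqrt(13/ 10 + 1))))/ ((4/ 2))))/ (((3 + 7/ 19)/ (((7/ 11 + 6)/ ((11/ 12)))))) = 449388* sqrt(230)/ 236555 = 28.81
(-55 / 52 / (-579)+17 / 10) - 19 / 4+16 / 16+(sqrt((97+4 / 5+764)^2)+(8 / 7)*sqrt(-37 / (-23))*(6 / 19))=48*sqrt(851) / 3059+6471352 / 7527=860.21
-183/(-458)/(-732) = -0.00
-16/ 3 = -5.33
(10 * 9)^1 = 90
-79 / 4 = -19.75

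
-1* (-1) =1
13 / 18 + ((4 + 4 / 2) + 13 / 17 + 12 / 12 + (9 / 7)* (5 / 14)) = 67069 / 7497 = 8.95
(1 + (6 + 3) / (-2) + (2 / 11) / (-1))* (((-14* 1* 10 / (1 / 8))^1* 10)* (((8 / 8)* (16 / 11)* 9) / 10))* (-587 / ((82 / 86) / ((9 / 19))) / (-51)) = 308667.99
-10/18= -5/9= -0.56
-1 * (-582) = 582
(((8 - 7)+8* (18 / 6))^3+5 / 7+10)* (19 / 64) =1039775 / 224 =4641.85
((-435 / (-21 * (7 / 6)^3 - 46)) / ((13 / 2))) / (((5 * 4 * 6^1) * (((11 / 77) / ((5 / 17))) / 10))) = 6300 / 43537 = 0.14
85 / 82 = 1.04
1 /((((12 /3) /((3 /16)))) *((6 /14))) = 7 /64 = 0.11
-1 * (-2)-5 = -3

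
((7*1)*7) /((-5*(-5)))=49 /25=1.96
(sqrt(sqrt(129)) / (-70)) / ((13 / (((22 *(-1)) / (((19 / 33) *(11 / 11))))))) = 0.14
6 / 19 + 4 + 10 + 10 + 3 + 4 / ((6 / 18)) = 747 / 19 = 39.32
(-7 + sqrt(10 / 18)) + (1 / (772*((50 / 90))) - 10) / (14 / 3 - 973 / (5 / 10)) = -22464101 / 3211520 + sqrt(5) / 3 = -6.25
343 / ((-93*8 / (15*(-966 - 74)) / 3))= 668850 / 31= 21575.81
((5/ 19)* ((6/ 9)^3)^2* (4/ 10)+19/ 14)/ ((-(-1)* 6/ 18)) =264961/ 64638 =4.10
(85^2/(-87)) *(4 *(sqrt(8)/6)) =-28900 *sqrt(2)/261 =-156.59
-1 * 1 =-1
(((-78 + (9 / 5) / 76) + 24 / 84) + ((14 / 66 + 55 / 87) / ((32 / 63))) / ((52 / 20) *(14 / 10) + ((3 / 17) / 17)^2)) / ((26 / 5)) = -498116072017163 / 33537107091488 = -14.85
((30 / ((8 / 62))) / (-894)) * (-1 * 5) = 775 / 596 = 1.30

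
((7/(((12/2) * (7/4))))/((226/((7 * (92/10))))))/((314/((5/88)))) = 161/4683624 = 0.00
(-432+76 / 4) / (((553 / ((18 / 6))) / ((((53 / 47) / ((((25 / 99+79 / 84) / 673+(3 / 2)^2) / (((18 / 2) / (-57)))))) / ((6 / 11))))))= 48127147299 / 148177200988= 0.32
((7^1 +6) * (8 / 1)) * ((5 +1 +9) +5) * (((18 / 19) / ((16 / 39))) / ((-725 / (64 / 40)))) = -146016 / 13775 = -10.60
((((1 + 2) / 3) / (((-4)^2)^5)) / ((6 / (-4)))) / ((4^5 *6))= -1 / 9663676416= -0.00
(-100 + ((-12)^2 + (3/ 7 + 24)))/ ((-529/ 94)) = -12.16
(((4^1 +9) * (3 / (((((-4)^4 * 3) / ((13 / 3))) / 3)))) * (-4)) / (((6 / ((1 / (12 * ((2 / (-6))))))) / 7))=1183 / 1536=0.77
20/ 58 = 10/ 29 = 0.34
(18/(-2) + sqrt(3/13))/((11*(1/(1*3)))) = -27/11 + 3*sqrt(39)/143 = -2.32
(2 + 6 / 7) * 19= 380 / 7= 54.29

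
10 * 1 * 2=20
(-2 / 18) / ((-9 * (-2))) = -1 / 162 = -0.01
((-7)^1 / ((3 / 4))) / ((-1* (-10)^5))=-7 / 75000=-0.00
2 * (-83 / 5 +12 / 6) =-146 / 5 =-29.20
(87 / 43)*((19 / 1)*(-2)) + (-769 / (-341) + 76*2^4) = 16735929 / 14663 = 1141.37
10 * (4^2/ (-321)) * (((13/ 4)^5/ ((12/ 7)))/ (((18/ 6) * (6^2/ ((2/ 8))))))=-12995255/ 53250048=-0.24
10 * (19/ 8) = 95/ 4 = 23.75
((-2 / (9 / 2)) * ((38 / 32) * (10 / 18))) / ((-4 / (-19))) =-1805 / 1296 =-1.39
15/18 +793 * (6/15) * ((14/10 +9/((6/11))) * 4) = 3406853/150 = 22712.35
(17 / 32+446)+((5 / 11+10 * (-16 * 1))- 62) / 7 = 1022269 / 2464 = 414.88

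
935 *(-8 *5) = -37400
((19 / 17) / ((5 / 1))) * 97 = 1843 / 85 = 21.68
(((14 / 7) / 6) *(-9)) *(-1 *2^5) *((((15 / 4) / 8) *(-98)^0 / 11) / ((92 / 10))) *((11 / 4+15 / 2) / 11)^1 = 9225 / 22264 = 0.41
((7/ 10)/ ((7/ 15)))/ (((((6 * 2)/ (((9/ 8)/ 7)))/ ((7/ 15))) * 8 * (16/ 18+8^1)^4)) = 19683/ 104857600000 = 0.00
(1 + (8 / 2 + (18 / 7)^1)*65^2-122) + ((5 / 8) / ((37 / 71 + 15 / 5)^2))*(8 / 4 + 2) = 4837610287 / 175000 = 27643.49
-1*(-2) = 2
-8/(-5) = 8/5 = 1.60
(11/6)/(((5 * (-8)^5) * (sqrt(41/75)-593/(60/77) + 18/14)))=539 * sqrt(123)/417040044593152 + 24569699/1668160178372608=0.00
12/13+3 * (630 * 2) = 49152/13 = 3780.92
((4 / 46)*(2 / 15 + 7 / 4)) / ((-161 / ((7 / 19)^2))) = -791 / 5729070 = -0.00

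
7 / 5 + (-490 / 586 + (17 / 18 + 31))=857243 / 26370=32.51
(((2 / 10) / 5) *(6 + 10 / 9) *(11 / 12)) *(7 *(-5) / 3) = -1232 / 405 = -3.04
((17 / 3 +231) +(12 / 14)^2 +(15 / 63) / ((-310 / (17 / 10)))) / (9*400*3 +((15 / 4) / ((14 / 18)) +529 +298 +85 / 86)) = 930375563 / 45589214265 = 0.02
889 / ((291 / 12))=3556 / 97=36.66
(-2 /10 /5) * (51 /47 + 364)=-14.60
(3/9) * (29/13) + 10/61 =2159/2379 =0.91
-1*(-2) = 2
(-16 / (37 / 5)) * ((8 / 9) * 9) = -640 / 37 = -17.30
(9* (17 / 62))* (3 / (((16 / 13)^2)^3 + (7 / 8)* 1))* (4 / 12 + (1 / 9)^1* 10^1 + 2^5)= 98795126612 / 1736055707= 56.91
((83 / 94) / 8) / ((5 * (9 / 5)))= 83 / 6768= 0.01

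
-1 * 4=-4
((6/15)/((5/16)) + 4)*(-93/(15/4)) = -16368/125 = -130.94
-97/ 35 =-2.77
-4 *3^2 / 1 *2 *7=-504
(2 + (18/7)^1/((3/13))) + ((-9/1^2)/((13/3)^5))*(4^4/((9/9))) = 30239852/2599051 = 11.63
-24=-24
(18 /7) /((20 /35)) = 9 /2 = 4.50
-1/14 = -0.07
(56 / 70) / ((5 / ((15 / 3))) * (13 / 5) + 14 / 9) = 36 / 187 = 0.19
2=2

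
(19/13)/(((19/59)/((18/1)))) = 1062/13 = 81.69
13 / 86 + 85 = 7323 / 86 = 85.15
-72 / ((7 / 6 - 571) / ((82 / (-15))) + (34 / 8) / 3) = -17712 / 25991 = -0.68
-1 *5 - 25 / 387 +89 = 32483 / 387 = 83.94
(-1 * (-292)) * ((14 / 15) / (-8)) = -511 / 15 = -34.07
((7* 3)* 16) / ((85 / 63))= 21168 / 85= 249.04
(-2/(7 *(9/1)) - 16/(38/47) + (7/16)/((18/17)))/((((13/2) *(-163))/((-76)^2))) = 1086515/10269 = 105.81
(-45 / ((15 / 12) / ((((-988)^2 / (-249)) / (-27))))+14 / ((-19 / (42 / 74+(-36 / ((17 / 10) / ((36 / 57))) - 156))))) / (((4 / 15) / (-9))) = 6491325469425 / 37693454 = 172213.60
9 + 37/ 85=802/ 85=9.44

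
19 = 19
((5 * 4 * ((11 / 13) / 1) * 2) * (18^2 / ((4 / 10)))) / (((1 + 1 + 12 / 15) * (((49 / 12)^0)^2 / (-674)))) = -600534000 / 91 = -6599274.73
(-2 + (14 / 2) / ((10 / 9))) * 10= 43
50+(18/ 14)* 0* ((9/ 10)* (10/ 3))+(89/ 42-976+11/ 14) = -19385/ 21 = -923.10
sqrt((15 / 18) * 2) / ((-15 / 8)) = -8 * sqrt(15) / 45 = -0.69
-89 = -89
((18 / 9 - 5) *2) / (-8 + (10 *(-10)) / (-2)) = -1 / 7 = -0.14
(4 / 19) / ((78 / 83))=166 / 741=0.22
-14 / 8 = -7 / 4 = -1.75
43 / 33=1.30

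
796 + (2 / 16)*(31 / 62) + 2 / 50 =318441 / 400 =796.10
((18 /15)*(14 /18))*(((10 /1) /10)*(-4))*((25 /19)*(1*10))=-2800 /57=-49.12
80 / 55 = 16 / 11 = 1.45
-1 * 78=-78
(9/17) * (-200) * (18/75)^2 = -2592/425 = -6.10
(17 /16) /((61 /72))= 153 /122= 1.25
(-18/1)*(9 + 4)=-234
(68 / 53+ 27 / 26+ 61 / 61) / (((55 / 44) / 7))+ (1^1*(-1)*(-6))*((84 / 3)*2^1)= 1221598 / 3445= 354.60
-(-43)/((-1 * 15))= -43/15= -2.87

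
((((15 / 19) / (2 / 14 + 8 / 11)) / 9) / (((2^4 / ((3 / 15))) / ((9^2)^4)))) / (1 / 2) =1104865839 / 10184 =108490.36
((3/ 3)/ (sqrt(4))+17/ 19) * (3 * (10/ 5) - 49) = -2279/ 38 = -59.97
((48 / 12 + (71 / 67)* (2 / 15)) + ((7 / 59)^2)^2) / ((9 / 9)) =4.14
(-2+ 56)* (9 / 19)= 486 / 19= 25.58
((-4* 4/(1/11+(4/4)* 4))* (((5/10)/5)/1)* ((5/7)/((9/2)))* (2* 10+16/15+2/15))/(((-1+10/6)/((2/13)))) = -18656/61425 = -0.30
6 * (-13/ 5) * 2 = -156/ 5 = -31.20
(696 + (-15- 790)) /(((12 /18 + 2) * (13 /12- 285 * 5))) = 981 /34174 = 0.03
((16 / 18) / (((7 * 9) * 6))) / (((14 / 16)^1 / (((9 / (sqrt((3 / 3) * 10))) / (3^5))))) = 16 * sqrt(10) / 1607445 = 0.00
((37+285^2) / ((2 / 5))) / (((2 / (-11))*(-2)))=2234705 / 4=558676.25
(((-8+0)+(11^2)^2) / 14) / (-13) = -14633 / 182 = -80.40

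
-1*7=-7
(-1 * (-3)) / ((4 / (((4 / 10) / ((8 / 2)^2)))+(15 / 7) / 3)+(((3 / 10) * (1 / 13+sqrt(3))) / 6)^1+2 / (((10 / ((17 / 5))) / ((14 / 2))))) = 20554866150 / 1133793306563 - 6210750 * sqrt(3) / 1133793306563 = 0.02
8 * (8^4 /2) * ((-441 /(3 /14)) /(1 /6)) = -202309632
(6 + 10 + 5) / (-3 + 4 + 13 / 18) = 378 / 31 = 12.19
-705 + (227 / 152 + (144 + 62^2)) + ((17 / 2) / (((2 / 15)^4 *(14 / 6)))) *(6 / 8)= 203082091 / 17024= 11929.16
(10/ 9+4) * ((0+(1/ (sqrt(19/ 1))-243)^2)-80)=51538952/ 171-2484 * sqrt(19)/ 19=300827.51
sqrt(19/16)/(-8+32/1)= sqrt(19)/96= 0.05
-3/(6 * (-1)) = 1/2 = 0.50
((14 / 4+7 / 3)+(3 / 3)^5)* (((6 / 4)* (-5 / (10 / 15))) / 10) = -123 / 16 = -7.69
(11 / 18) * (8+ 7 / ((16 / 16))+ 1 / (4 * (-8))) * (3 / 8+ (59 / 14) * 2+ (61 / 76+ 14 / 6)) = 200806859 / 1838592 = 109.22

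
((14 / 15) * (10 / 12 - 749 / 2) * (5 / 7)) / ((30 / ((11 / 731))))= -0.12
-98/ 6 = -49/ 3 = -16.33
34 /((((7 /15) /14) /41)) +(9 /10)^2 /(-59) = 246737919 /5900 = 41819.99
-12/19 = -0.63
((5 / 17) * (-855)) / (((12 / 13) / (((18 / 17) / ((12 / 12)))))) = -166725 / 578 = -288.45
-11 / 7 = -1.57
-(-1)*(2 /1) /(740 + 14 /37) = 0.00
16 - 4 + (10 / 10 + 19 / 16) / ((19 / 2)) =1859 / 152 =12.23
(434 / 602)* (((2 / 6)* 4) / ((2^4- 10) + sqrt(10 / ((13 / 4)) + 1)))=3224 / 17845- 124* sqrt(689) / 53535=0.12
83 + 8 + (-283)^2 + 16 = 80196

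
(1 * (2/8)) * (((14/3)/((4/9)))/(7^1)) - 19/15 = -107/120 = -0.89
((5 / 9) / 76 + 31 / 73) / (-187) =-21569 / 9337284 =-0.00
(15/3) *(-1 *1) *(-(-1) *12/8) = -7.50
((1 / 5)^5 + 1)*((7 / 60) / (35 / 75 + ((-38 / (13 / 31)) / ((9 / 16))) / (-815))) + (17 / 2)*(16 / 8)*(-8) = -53775398063 / 395918750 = -135.82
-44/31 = -1.42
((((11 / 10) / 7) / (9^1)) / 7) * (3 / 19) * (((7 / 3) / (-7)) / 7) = -11 / 586530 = -0.00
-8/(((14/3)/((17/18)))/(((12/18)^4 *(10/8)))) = -680/1701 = -0.40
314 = 314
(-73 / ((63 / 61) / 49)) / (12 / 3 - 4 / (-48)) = -17812 / 21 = -848.19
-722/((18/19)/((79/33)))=-541861/297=-1824.45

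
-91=-91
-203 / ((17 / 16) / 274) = -889952 / 17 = -52350.12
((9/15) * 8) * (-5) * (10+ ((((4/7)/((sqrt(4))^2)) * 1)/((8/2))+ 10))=-3366/7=-480.86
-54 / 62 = -27 / 31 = -0.87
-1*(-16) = 16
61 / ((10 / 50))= 305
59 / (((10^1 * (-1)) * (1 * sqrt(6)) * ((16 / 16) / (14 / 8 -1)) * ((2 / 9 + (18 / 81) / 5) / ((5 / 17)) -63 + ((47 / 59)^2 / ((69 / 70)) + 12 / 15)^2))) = 17018772937695 * sqrt(6) / 1384781649825008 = 0.03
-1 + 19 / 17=2 / 17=0.12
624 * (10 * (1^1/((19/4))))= 24960/19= 1313.68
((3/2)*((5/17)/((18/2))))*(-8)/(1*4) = -5/51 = -0.10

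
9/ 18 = 1/ 2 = 0.50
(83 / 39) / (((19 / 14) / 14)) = 16268 / 741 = 21.95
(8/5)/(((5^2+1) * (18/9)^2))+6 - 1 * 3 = 196/65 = 3.02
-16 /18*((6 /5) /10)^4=-72 /390625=-0.00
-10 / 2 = -5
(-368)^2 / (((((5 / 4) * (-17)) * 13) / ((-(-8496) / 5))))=-4602249216 / 5525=-832986.28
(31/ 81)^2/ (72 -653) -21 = -80051722/ 3811941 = -21.00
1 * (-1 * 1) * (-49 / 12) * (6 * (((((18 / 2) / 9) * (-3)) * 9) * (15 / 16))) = -19845 / 32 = -620.16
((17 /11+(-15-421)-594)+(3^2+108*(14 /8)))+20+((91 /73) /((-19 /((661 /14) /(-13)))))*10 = -12328750 /15257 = -808.07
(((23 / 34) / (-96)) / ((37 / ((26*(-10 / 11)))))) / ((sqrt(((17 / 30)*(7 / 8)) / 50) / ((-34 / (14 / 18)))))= -22425*sqrt(3570) / 678062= -1.98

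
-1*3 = -3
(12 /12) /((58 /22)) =11 /29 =0.38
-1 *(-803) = 803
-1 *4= -4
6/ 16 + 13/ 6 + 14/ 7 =109/ 24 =4.54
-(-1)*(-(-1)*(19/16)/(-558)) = -19/8928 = -0.00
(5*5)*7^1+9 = 184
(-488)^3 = -116214272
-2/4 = -1/2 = -0.50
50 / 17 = 2.94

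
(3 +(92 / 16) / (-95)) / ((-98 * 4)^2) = 1117 / 58392320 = 0.00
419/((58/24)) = 5028/29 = 173.38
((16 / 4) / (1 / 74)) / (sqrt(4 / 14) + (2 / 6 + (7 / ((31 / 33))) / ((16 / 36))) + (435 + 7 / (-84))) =3600203600 / 5497796687-1137824 * sqrt(14) / 5497796687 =0.65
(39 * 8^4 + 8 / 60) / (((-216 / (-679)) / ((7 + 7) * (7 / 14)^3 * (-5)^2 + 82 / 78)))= 22497350.93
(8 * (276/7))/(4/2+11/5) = 3680/49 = 75.10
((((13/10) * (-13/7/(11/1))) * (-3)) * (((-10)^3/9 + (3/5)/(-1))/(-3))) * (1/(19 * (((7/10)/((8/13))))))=47528/41895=1.13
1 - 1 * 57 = -56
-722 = -722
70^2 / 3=4900 / 3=1633.33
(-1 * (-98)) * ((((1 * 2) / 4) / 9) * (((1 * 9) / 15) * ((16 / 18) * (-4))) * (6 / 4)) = -784 / 45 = -17.42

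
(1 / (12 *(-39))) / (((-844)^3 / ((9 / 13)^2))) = 9 / 5283447400192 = 0.00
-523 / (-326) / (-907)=-523 / 295682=-0.00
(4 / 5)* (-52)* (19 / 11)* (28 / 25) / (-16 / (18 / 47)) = 124488 / 64625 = 1.93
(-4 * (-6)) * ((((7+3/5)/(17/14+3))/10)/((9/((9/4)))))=1596/1475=1.08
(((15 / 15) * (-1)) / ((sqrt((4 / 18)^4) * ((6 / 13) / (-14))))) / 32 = 19.20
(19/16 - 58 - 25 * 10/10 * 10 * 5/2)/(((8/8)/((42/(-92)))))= 229089/736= 311.26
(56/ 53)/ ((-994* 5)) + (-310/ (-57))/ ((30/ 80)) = 46660516/ 3217365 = 14.50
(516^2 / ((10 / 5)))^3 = 2359436115313152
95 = 95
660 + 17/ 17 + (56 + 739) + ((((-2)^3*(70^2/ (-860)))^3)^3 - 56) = 426878854211340372312711580200/ 502592611936843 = 849353619756318.66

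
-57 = -57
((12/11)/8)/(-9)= -1/66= -0.02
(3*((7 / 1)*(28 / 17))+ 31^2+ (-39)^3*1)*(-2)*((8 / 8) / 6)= 991498 / 51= 19441.14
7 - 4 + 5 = 8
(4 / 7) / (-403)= -4 / 2821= -0.00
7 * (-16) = -112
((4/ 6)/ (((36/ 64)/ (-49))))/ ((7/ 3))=-224/ 9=-24.89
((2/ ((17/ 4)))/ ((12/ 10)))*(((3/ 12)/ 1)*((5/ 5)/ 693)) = 5/ 35343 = 0.00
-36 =-36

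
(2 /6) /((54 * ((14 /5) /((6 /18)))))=5 /6804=0.00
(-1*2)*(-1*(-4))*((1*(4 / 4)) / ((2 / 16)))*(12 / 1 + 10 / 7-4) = -4224 / 7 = -603.43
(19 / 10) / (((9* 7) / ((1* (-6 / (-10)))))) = 19 / 1050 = 0.02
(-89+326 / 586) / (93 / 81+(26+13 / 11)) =-549747 / 176093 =-3.12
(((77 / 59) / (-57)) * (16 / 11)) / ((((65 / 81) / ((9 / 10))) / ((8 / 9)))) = -12096 / 364325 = -0.03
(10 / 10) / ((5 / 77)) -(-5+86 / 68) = 3253 / 170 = 19.14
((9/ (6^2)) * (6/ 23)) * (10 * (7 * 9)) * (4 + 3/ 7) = 4185/ 23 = 181.96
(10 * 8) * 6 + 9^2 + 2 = 563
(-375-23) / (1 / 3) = -1194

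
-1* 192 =-192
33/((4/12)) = 99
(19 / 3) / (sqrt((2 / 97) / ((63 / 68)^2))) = 399 * sqrt(194) / 136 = 40.86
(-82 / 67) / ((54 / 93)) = -2.11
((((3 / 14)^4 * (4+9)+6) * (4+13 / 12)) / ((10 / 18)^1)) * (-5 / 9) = -4708163 / 153664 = -30.64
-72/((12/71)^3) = -357911/24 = -14912.96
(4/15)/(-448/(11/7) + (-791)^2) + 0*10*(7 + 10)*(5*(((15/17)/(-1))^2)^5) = 44/103190325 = 0.00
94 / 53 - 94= -4888 / 53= -92.23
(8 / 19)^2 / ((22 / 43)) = 1376 / 3971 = 0.35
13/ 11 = 1.18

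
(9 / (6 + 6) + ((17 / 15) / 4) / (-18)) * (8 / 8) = 793 / 1080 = 0.73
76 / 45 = 1.69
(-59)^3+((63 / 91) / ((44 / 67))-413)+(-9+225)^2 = -91025189 / 572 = -159134.95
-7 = -7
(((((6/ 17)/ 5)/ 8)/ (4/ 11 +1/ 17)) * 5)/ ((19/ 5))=165/ 6004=0.03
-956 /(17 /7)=-393.65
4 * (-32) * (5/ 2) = -320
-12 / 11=-1.09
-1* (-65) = 65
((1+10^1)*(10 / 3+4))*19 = 4598 / 3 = 1532.67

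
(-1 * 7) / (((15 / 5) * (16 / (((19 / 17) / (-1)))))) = 0.16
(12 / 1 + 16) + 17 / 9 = 269 / 9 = 29.89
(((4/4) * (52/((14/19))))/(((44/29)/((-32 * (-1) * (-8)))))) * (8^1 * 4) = -29339648/77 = -381034.39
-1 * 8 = -8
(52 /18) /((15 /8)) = 208 /135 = 1.54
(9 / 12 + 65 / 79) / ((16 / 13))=6461 / 5056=1.28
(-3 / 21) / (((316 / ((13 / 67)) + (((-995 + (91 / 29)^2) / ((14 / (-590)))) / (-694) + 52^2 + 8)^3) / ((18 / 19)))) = -31662546438501884542 / 4364480076284203214412620861579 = -0.00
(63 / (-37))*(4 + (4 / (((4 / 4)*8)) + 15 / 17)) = -11529 / 1258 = -9.16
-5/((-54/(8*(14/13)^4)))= 768320/771147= 1.00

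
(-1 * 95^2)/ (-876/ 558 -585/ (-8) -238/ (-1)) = -6714600/ 230309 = -29.15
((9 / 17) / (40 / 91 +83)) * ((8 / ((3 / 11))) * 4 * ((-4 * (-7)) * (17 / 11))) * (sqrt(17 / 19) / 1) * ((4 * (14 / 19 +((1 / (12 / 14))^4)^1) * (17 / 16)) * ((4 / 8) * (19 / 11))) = 690489527 * sqrt(323) / 42847299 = 289.62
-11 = -11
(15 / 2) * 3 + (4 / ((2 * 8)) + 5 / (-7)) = 617 / 28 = 22.04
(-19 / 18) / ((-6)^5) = 19 / 139968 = 0.00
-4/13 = -0.31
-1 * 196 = -196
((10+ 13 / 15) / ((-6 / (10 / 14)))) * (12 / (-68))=0.23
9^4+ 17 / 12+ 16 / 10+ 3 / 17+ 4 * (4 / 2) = 6703637 / 1020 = 6572.19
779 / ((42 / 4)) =1558 / 21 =74.19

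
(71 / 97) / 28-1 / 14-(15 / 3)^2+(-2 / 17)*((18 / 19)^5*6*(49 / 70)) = -14532239794441 / 571632215140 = -25.42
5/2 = 2.50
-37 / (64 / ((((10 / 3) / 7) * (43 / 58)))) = -7955 / 38976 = -0.20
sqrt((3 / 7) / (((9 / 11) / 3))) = sqrt(77) / 7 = 1.25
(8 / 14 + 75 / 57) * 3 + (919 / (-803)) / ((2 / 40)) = -1839881 / 106799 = -17.23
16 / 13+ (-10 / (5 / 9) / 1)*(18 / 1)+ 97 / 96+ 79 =-242.76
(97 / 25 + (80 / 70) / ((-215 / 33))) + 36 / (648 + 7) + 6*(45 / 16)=162728161 / 7886200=20.63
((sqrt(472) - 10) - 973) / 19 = -983 / 19 + 2* sqrt(118) / 19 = -50.59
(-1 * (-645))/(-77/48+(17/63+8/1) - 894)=-650160/894433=-0.73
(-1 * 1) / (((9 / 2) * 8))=-1 / 36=-0.03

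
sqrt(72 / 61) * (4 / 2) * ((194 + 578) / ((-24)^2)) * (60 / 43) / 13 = 965 * sqrt(122) / 34099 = 0.31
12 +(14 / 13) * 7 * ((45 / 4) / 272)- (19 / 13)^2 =935513 / 91936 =10.18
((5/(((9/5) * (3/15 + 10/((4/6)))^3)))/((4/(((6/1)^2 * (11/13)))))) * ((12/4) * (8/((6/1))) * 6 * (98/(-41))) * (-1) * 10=25265625/7311694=3.46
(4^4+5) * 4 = 1044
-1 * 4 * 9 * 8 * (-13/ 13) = 288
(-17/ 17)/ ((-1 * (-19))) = -1/ 19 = -0.05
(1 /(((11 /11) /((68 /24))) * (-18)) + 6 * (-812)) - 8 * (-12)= -515825 /108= -4776.16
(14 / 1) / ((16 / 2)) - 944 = -3769 / 4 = -942.25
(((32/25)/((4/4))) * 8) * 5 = 51.20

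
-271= -271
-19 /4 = -4.75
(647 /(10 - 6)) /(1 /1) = 647 /4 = 161.75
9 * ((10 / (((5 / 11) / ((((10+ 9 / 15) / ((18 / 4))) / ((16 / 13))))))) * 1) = 7579 / 20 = 378.95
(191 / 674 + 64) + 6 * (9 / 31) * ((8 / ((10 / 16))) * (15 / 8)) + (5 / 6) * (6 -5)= 3351079 / 31341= 106.92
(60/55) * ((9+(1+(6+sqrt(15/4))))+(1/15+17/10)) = 6 * sqrt(15)/11+1066/55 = 21.49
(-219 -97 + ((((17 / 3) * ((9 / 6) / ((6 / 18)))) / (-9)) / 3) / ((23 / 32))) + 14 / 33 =-721558 / 2277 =-316.89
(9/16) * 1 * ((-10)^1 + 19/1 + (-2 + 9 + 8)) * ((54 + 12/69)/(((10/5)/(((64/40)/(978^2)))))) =1869/3055435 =0.00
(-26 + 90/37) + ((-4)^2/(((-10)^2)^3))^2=-3406249999963/144531250000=-23.57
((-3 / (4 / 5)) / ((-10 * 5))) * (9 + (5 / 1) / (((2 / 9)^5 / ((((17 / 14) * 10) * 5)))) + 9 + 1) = 376450143 / 8960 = 42014.52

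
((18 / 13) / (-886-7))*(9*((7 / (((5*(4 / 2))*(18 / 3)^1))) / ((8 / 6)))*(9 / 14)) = -729 / 928720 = -0.00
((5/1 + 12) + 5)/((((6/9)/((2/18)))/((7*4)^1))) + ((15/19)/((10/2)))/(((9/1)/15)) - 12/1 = 5183/57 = 90.93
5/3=1.67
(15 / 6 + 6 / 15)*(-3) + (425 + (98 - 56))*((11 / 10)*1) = 505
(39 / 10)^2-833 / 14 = -4429 / 100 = -44.29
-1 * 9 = -9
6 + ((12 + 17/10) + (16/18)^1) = 1853/90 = 20.59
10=10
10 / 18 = 5 / 9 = 0.56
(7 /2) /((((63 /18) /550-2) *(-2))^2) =1058750 /4809249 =0.22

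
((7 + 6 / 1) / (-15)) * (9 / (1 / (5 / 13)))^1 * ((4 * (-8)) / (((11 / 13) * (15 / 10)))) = 832 / 11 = 75.64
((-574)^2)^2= 108554434576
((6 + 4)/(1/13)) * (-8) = -1040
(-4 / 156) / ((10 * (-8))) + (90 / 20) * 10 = 45.00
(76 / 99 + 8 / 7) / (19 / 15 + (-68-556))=-6620 / 2157771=-0.00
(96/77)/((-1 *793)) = -96/61061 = -0.00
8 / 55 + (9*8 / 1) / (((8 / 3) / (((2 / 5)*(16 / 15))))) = 3208 / 275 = 11.67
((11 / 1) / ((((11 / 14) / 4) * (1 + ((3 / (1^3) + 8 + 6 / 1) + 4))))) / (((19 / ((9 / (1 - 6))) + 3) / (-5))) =315 / 187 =1.68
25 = 25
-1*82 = -82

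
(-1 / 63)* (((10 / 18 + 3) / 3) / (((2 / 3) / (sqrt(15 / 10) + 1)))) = -8* sqrt(6) / 567 - 16 / 567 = -0.06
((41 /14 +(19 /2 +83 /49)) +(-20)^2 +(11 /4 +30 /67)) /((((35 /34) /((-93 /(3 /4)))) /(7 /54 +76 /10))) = -6027446382401 /15512175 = -388562.30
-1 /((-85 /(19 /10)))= 19 /850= 0.02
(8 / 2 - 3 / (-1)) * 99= 693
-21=-21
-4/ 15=-0.27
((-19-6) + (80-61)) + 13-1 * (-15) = 22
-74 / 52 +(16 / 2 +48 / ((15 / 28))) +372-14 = 59043 / 130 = 454.18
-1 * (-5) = 5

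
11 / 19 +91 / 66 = 2455 / 1254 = 1.96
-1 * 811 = -811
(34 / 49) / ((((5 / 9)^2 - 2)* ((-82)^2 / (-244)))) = 167994 / 11284553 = 0.01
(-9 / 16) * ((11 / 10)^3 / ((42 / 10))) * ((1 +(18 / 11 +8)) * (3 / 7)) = -127413 / 156800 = -0.81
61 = 61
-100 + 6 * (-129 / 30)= -629 / 5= -125.80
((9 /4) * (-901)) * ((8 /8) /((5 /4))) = -8109 /5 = -1621.80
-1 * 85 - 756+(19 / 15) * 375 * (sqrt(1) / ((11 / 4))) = -7351 / 11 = -668.27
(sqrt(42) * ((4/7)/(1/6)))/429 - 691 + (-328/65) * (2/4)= -45079/65 + 8 * sqrt(42)/1001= -693.47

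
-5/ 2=-2.50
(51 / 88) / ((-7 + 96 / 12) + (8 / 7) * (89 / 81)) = 28917 / 112552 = 0.26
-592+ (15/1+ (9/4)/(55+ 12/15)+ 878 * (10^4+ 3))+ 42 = 1088980281/124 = 8782099.04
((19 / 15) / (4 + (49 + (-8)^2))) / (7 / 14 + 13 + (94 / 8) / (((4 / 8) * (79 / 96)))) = 3002 / 11661975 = 0.00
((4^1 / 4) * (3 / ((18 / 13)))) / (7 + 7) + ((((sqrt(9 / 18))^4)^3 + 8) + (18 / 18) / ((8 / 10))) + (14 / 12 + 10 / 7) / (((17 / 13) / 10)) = 668677 / 22848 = 29.27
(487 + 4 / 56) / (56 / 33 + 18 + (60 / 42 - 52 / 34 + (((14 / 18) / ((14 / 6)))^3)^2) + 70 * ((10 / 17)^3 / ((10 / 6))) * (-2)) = 194.83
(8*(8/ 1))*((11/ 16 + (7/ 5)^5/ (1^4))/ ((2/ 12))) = 7278888/ 3125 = 2329.24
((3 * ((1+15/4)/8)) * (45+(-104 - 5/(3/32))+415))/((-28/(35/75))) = -4313/480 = -8.99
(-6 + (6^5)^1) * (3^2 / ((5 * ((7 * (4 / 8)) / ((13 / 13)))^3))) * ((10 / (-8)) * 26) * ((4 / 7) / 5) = -415584 / 343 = -1211.62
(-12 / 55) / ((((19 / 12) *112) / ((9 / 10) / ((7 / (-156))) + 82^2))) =-2111742 / 256025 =-8.25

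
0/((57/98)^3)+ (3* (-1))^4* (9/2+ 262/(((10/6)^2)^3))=42332301/31250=1354.63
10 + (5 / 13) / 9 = 1175 / 117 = 10.04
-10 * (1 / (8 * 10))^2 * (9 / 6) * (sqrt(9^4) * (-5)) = 243 / 256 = 0.95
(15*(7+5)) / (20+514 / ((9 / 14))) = 405 / 1844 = 0.22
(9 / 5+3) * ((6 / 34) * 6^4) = 93312 / 85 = 1097.79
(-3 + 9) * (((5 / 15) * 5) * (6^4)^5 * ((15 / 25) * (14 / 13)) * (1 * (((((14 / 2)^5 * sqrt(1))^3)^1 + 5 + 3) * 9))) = 1009424987365389165614503821312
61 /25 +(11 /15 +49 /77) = 3143 /825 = 3.81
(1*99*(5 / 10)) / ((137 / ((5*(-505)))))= -249975 / 274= -912.32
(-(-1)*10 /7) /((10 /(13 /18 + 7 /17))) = 0.16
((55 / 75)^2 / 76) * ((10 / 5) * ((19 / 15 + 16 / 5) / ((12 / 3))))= 8107 / 513000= 0.02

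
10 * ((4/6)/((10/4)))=8/3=2.67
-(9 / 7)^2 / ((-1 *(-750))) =-27 / 12250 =-0.00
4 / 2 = 2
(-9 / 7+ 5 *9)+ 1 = 313 / 7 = 44.71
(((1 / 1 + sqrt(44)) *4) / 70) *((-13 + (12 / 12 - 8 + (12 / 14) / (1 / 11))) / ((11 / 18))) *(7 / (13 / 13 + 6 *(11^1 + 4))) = -5328 *sqrt(11) / 35035 - 2664 / 35035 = -0.58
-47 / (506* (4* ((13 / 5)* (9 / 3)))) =-235 / 78936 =-0.00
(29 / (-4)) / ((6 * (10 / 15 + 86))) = -29 / 2080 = -0.01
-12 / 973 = -0.01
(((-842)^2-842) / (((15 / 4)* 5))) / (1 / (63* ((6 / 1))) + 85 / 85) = 356893488 / 9475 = 37666.86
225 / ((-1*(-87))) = 75 / 29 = 2.59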